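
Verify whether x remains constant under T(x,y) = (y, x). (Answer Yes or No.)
No

Substitute T(x,y) = (y, x) into the expression and compare with the original.

Original: x
After applying T: (y) = y

This differs from the original x (difference: -x + y), so the expression is NOT invariant.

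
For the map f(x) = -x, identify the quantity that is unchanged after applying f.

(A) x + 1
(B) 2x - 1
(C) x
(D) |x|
D

For f(x) = -x:
Applying f replaces x by -x. Since |-x| = |x|, the absolute value is unchanged by f, whereas x -> -x, 2x - 1 -> -2x - 1 and x + 1 -> -x + 1 all change.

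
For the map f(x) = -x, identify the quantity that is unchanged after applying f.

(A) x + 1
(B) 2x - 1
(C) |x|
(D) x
C

For f(x) = -x:
Applying f replaces x by -x. Since |-x| = |x|, the absolute value is unchanged by f, whereas x -> -x, 2x - 1 -> -2x - 1 and x + 1 -> -x + 1 all change.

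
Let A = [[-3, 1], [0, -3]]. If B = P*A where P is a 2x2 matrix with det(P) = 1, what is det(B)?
9

By the multiplicative property of determinants, det(B) = det(P*A) = det(P) * det(A) = det(A),
so the determinant is invariant under multiplication by any determinant-1 matrix; we just need det(A).

det(A) = (-3)(-3) - (1)(0) = 9 - 0 = 9

Therefore det(B) = 1 * 9 = 9.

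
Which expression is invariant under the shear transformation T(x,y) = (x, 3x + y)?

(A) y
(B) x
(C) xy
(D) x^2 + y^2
B

Under the shear T(x,y) = (x, 3x + y):
Substitute the transformed coordinates into each option and compare with the original:
(A) y  ->  (3x + y) = 3x + y   [differs from y: not invariant]
(B) x  ->  (x) = x   [equals x: invariant]
(C) xy  ->  (x)(3x + y) = 3x^2 + xy   [differs from xy: not invariant]
(D) x^2 + y^2  ->  (x)^2 + (3x + y)^2 = 10x^2 + 6xy + y^2   [differs from x^2 + y^2: not invariant]

Only option (B), x, is unchanged by the transformation.
A vertical shear moves points parallel to the y-axis, so the x-coordinate (and any function of x alone) is unchanged.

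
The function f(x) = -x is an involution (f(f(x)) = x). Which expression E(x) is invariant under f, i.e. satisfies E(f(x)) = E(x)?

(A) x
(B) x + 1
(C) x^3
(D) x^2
D

Replace x by f(x) = -x in each option and simplify. As a quick numerical cross-check, also compare E(4) with E(f(4)) = E(-4).

(A) x  ->  (-x) = -x; check: E(4) = 4 but E(-4) = -4.   [not invariant]
(B) x + 1  ->  (-x) + 1 = 1 - x; check: E(4) = 5 but E(-4) = -3.   [not invariant]
(C) x^3  ->  (-x)^3 = -x^3; check: E(4) = 64 but E(-4) = -64.   [not invariant]
(D) x^2  ->  (-x)^2, which simplifies back to x^2; check: E(4) = 16, E(-4) = 16.   [invariant]

Only (D) is unchanged. E is symmetric under swapping x with f(x) = -x, which is exactly what an involution does.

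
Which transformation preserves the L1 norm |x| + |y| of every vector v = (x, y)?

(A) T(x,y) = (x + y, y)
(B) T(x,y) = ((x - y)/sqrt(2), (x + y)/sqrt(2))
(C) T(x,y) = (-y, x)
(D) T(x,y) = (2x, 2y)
C

A transformation preserves a norm if ||T(v)|| = ||v|| for every v; a single vector where the norm changes rules an option out.

(A) T(x,y) = (x + y, y): v = (0, 1) has norm |0| + |1| = 1, but T(v) = (1, 1) has norm 2 -- not preserved.
(B) T(x,y) = ((x - y)/sqrt(2), (x + y)/sqrt(2)): v = (1, 0) has norm |1| + |0| = 1, but T(v) = (sqrt(2)/2, sqrt(2)/2) has norm sqrt(2) -- not preserved.
(C) T(x,y) = (-y, x): preserves the norm -- it only permutes the coordinates and/or flips signs, which leaves |x| + |y| unchanged.
(D) T(x,y) = (2x, 2y): v = (1, 0) has norm |1| + |0| = 1, but T(v) = (2, 0) has norm 2 -- not preserved.

Therefore the answer is (C).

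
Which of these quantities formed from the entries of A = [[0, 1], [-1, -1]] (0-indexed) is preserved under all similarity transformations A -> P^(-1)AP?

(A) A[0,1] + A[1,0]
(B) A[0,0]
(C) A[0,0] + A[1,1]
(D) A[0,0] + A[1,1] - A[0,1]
C

A[0,0] + A[1,1] is the trace of A. By the cyclic property of the trace, tr(P^(-1)AP) = tr(APP^(-1)) = tr(A), so it is the same for every matrix similar to A.

The other combinations are not similarity invariants. For example, take P = [[1, 2], [0, 1]] (det P = 1), so P^(-1) = [[1, -2], [0, 1]] and
B = P^(-1)AP = [[2, 7], [-1, -3]].
Evaluating each option on A and on B:
(A) A[0,1] + A[1,0]: 0 for A, 6 for B -> changes
(B) A[0,0]: 0 for A, 2 for B -> changes
(C) A[0,0] + A[1,1]: -1 for A, -1 for B -> unchanged
(D) A[0,0] + A[1,1] - A[0,1]: -2 for A, -8 for B -> changes

Only (C) A[0,0] + A[1,1] = -1 survives (and it does so for every P, not just this one), so it is the invariant.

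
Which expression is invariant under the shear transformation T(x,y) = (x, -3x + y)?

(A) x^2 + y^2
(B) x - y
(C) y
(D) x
D

Under the shear T(x,y) = (x, -3x + y):
Substitute the transformed coordinates into each option and compare with the original:
(A) x^2 + y^2  ->  (x)^2 + (-3x + y)^2 = 10x^2 - 6xy + y^2   [differs from x^2 + y^2: not invariant]
(B) x - y  ->  (x) - (-3x + y) = 4x - y   [differs from x - y: not invariant]
(C) y  ->  (-3x + y) = -3x + y   [differs from y: not invariant]
(D) x  ->  (x) = x   [equals x: invariant]

Only option (D), x, is unchanged by the transformation.
A vertical shear moves points parallel to the y-axis, so the x-coordinate (and any function of x alone) is unchanged.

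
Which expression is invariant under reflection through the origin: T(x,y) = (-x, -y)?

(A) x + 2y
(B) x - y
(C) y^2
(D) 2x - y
C

The map is reflection through the origin: T(x,y) = (-x, -y).
Substitute the transformed coordinates into each option and compare with the original:
(A) x + 2y  ->  (-x) + 2(-y) = -x - 2y   [differs from x + 2y: not invariant]
(B) x - y  ->  (-x) - (-y) = -x + y   [differs from x - y: not invariant]
(C) y^2  ->  (-y)^2 = y^2   [equals y^2: invariant]
(D) 2x - y  ->  2(-x) - (-y) = -2x + y   [differs from 2x - y: not invariant]

Only option (C), y^2, is unchanged by the transformation.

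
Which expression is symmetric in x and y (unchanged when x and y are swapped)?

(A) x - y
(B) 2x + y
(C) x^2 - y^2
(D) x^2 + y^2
D

A symmetric expression is unchanged when the variables are permuted; here the transformation to test is the swap (x, y) -> (y, x).
Substitute the transformed coordinates into each option and compare with the original:
(A) x - y  ->  (y) - (x) = -x + y   [differs from x - y: not invariant]
(B) 2x + y  ->  2(y) + (x) = x + 2y   [differs from 2x + y: not invariant]
(C) x^2 - y^2  ->  (y)^2 - (x)^2 = -x^2 + y^2   [differs from x^2 - y^2: not invariant]
(D) x^2 + y^2  ->  (y)^2 + (x)^2 = x^2 + y^2   [equals x^2 + y^2: invariant]

Only option (D), x^2 + y^2, is unchanged by the transformation.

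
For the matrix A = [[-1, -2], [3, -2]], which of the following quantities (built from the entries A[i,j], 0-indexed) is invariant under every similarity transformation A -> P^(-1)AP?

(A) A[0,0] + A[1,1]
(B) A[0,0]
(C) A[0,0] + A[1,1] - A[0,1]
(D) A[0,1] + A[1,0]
A

A[0,0] + A[1,1] is the trace of A. By the cyclic property of the trace, tr(P^(-1)AP) = tr(APP^(-1)) = tr(A), so it is the same for every matrix similar to A.

The other combinations are not similarity invariants. For example, take P = [[1, 1], [1, 2]] (det P = 1), so P^(-1) = [[2, -1], [-1, 1]] and
B = P^(-1)AP = [[-7, -9], [4, 4]].
Evaluating each option on A and on B:
(A) A[0,0] + A[1,1]: -3 for A, -3 for B -> unchanged
(B) A[0,0]: -1 for A, -7 for B -> changes
(C) A[0,0] + A[1,1] - A[0,1]: -1 for A, 6 for B -> changes
(D) A[0,1] + A[1,0]: 1 for A, -5 for B -> changes

Only (A) A[0,0] + A[1,1] = -3 survives (and it does so for every P, not just this one), so it is the invariant.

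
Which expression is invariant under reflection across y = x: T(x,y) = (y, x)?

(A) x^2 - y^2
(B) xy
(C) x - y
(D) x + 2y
B

The map is reflection across y = x: T(x,y) = (y, x).
Substitute the transformed coordinates into each option and compare with the original:
(A) x^2 - y^2  ->  (y)^2 - (x)^2 = -x^2 + y^2   [differs from x^2 - y^2: not invariant]
(B) xy  ->  (y)(x) = xy   [equals xy: invariant]
(C) x - y  ->  (y) - (x) = -x + y   [differs from x - y: not invariant]
(D) x + 2y  ->  (y) + 2(x) = 2x + y   [differs from x + 2y: not invariant]

Only option (B), xy, is unchanged by the transformation.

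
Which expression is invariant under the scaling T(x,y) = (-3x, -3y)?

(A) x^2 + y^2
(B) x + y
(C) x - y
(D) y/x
D

Under the uniform scaling T(x,y) = (-3x, -3y):
Substitute the transformed coordinates into each option and compare with the original:
(A) x^2 + y^2  ->  (-3x)^2 + (-3y)^2 = 9x^2 + 9y^2   [differs from x^2 + y^2: not invariant]
(B) x + y  ->  (-3x) + (-3y) = -3x - 3y   [differs from x + y: not invariant]
(C) x - y  ->  (-3x) - (-3y) = -3x + 3y   [differs from x - y: not invariant]
(D) y/x  ->  (-3y)/(-3x) = y/x   [equals y/x: invariant]

Only option (D), y/x, is unchanged by the transformation.
The common factor -3 cancels in a ratio of coordinates, while sums, products and sums of squares pick up factors of -3 or 9.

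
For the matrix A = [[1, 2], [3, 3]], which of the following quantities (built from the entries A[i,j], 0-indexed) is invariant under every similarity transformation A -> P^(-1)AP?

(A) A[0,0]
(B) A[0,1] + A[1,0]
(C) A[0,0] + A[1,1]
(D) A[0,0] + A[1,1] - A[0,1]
C

A[0,0] + A[1,1] is the trace of A. By the cyclic property of the trace, tr(P^(-1)AP) = tr(APP^(-1)) = tr(A), so it is the same for every matrix similar to A.

The other combinations are not similarity invariants. For example, take P = [[1, 2], [0, 1]] (det P = 1), so P^(-1) = [[1, -2], [0, 1]] and
B = P^(-1)AP = [[-5, -14], [3, 9]].
Evaluating each option on A and on B:
(A) A[0,0]: 1 for A, -5 for B -> changes
(B) A[0,1] + A[1,0]: 5 for A, -11 for B -> changes
(C) A[0,0] + A[1,1]: 4 for A, 4 for B -> unchanged
(D) A[0,0] + A[1,1] - A[0,1]: 2 for A, 18 for B -> changes

Only (C) A[0,0] + A[1,1] = 4 survives (and it does so for every P, not just this one), so it is the invariant.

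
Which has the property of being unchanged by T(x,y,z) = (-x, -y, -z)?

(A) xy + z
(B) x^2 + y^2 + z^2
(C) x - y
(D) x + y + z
B

Apply T(x,y,z) = (-x, -y, -z) to each option, i.e. replace (x, y, z) by the transformed coordinates.
Substitute the transformed coordinates into each option and compare with the original:
(A) xy + z  ->  (-x)(-y) + (-z) = xy - z   [differs from xy + z: not invariant]
(B) x^2 + y^2 + z^2  ->  (-x)^2 + (-y)^2 + (-z)^2 = x^2 + y^2 + z^2   [equals x^2 + y^2 + z^2: invariant]
(C) x - y  ->  (-x) - (-y) = -x + y   [differs from x - y: not invariant]
(D) x + y + z  ->  (-x) + (-y) + (-z) = -x - y - z   [differs from x + y + z: not invariant]

Only option (B), x^2 + y^2 + z^2, is unchanged by the transformation.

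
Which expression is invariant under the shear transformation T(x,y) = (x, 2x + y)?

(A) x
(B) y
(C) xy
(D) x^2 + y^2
A

Under the shear T(x,y) = (x, 2x + y):
Substitute the transformed coordinates into each option and compare with the original:
(A) x  ->  (x) = x   [equals x: invariant]
(B) y  ->  (2x + y) = 2x + y   [differs from y: not invariant]
(C) xy  ->  (x)(2x + y) = 2x^2 + xy   [differs from xy: not invariant]
(D) x^2 + y^2  ->  (x)^2 + (2x + y)^2 = 5x^2 + 4xy + y^2   [differs from x^2 + y^2: not invariant]

Only option (A), x, is unchanged by the transformation.
A vertical shear moves points parallel to the y-axis, so the x-coordinate (and any function of x alone) is unchanged.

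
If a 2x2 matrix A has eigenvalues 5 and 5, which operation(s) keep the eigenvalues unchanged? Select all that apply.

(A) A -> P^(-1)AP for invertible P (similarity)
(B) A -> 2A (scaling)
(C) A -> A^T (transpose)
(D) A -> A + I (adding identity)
A and C

Eigenvalues are preserved by:
1. Similarity transformations: A -> P^(-1)AP (same characteristic polynomial)
2. Transpose: A^T has the same eigenvalues as A

Eigenvalues are NOT preserved by:
- Adding identity: eigenvalues become 5+1, 5+1
- Scaling: eigenvalues become 10, 10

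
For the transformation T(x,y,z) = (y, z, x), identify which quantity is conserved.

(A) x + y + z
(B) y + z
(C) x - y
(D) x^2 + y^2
A

Apply T(x,y,z) = (y, z, x) to each option, i.e. replace (x, y, z) by the transformed coordinates.
Substitute the transformed coordinates into each option and compare with the original:
(A) x + y + z  ->  (y) + (z) + (x) = x + y + z   [equals x + y + z: invariant]
(B) y + z  ->  (z) + (x) = x + z   [differs from y + z: not invariant]
(C) x - y  ->  (y) - (z) = y - z   [differs from x - y: not invariant]
(D) x^2 + y^2  ->  (y)^2 + (z)^2 = y^2 + z^2   [differs from x^2 + y^2: not invariant]

Only option (A), x + y + z, is unchanged by the transformation.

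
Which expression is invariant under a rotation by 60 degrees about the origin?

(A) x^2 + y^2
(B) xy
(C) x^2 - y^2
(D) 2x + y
A

A rotation by 60 degrees sends (x, y) to (x/2 - sqrt(3)y/2, sqrt(3)x/2 + y/2).
Substitute the transformed coordinates into each option and compare with the original:
(A) x^2 + y^2  ->  (x/2 - sqrt(3)y/2)^2 + (sqrt(3)x/2 + y/2)^2 = x^2 + y^2   [equals x^2 + y^2: invariant]
(B) xy  ->  (x/2 - sqrt(3)y/2)(sqrt(3)x/2 + y/2) = sqrt(3)x^2/4 - xy/2 - sqrt(3)y^2/4   [differs from xy: not invariant]
(C) x^2 - y^2  ->  (x/2 - sqrt(3)y/2)^2 - (sqrt(3)x/2 + y/2)^2 = -x^2/2 - sqrt(3)xy + y^2/2   [differs from x^2 - y^2: not invariant]
(D) 2x + y  ->  2(x/2 - sqrt(3)y/2) + (sqrt(3)x/2 + y/2) = sqrt(3)x/2 + x - sqrt(3)y + y/2   [differs from 2x + y: not invariant]

Only option (A), x^2 + y^2, is unchanged by the transformation.
Geometrically, x^2 + y^2 is the squared distance from the origin, which every rotation about the origin preserves.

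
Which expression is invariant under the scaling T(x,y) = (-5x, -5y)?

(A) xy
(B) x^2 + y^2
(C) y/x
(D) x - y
C

Under the uniform scaling T(x,y) = (-5x, -5y):
Substitute the transformed coordinates into each option and compare with the original:
(A) xy  ->  (-5x)(-5y) = 25xy   [differs from xy: not invariant]
(B) x^2 + y^2  ->  (-5x)^2 + (-5y)^2 = 25x^2 + 25y^2   [differs from x^2 + y^2: not invariant]
(C) y/x  ->  (-5y)/(-5x) = y/x   [equals y/x: invariant]
(D) x - y  ->  (-5x) - (-5y) = -5x + 5y   [differs from x - y: not invariant]

Only option (C), y/x, is unchanged by the transformation.
The common factor -5 cancels in a ratio of coordinates, while sums, products and sums of squares pick up factors of -5 or 25.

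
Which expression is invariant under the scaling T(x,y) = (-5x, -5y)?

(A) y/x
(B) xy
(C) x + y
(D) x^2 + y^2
A

Under the uniform scaling T(x,y) = (-5x, -5y):
Substitute the transformed coordinates into each option and compare with the original:
(A) y/x  ->  (-5y)/(-5x) = y/x   [equals y/x: invariant]
(B) xy  ->  (-5x)(-5y) = 25xy   [differs from xy: not invariant]
(C) x + y  ->  (-5x) + (-5y) = -5x - 5y   [differs from x + y: not invariant]
(D) x^2 + y^2  ->  (-5x)^2 + (-5y)^2 = 25x^2 + 25y^2   [differs from x^2 + y^2: not invariant]

Only option (A), y/x, is unchanged by the transformation.
The common factor -5 cancels in a ratio of coordinates, while sums, products and sums of squares pick up factors of -5 or 25.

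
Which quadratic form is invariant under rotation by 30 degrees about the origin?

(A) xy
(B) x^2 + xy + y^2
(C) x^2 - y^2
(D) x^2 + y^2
D

Rotation by 30 degrees sends (x, y) to (sqrt(3)x/2 - y/2, x/2 + sqrt(3)y/2).
Substitute the transformed coordinates into each option and compare with the original:
(A) xy  ->  (sqrt(3)x/2 - y/2)(x/2 + sqrt(3)y/2) = sqrt(3)x^2/4 + xy/2 - sqrt(3)y^2/4   [differs from xy: not invariant]
(B) x^2 + xy + y^2  ->  (sqrt(3)x/2 - y/2)^2 + (sqrt(3)x/2 - y/2)(x/2 + sqrt(3)y/2) + (x/2 + sqrt(3)y/2)^2 = sqrt(3)x^2/4 + x^2 + xy/2 - sqrt(3)y^2/4 + y^2   [differs from x^2 + xy + y^2: not invariant]
(C) x^2 - y^2  ->  (sqrt(3)x/2 - y/2)^2 - (x/2 + sqrt(3)y/2)^2 = x^2/2 - sqrt(3)xy - y^2/2   [differs from x^2 - y^2: not invariant]
(D) x^2 + y^2  ->  (sqrt(3)x/2 - y/2)^2 + (x/2 + sqrt(3)y/2)^2 = x^2 + y^2   [equals x^2 + y^2: invariant]

Only option (D), x^2 + y^2, is unchanged by the transformation.
x^2 + y^2 is the squared distance from the origin, which rotations preserve.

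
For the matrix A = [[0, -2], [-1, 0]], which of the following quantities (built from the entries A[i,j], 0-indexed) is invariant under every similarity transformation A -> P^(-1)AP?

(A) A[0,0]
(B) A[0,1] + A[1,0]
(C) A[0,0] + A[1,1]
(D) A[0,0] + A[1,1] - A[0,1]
C

A[0,0] + A[1,1] is the trace of A. By the cyclic property of the trace, tr(P^(-1)AP) = tr(APP^(-1)) = tr(A), so it is the same for every matrix similar to A.

The other combinations are not similarity invariants. For example, take P = [[1, 1], [0, 1]] (det P = 1), so P^(-1) = [[1, -1], [0, 1]] and
B = P^(-1)AP = [[1, -1], [-1, -1]].
Evaluating each option on A and on B:
(A) A[0,0]: 0 for A, 1 for B -> changes
(B) A[0,1] + A[1,0]: -3 for A, -2 for B -> changes
(C) A[0,0] + A[1,1]: 0 for A, 0 for B -> unchanged
(D) A[0,0] + A[1,1] - A[0,1]: 2 for A, 1 for B -> changes

Only (C) A[0,0] + A[1,1] = 0 survives (and it does so for every P, not just this one), so it is the invariant.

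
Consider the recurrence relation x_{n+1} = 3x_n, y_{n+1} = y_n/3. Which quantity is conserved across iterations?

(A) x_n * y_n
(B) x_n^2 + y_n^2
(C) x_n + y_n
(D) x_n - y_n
A

For the recurrence x_{n+1} = 3x_n, y_{n+1} = y_n/3:

x_{n+1} * y_{n+1} = (3x_n) * (y_n/3) = x_n * y_n
The product is conserved.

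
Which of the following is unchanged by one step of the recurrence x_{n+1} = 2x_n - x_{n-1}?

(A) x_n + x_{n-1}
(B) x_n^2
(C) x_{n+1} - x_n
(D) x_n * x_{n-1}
C

For the recurrence x_{n+1} = 2x_n - x_{n-1}:

If x_{n+1} = 2x_n - x_{n-1}, then:
x_{n+1} - x_n = x_n - x_{n-1}
The first difference is constant throughout the sequence.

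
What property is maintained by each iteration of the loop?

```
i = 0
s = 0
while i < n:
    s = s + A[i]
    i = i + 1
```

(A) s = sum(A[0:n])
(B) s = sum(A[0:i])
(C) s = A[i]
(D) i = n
B

A loop invariant must hold before the first iteration and be re-established by every execution of the body.

(B) s = sum(A[0:i]): Initially i = 0 and s = 0 = sum of the empty slice A[0:0]. If s = sum(A[0:i]) holds at the top of an iteration, the body sets s to sum(A[0:i]) + A[i] = sum(A[0:i+1]) and then i to i+1, so s = sum(A[0:i]) holds again. At exit i = n, giving s = sum(A[0:n]).

The other options fail:
(A) s = sum(A[0:n]): false before the loop (s = 0, not the full sum) -- it only becomes true at exit.
(C) s = A[i]: after the first iteration s = A[0] but i = 1, so s = A[i] compares s with the wrong element (and fails in general).
(D) i = n: false initially (i = 0); it is the exit condition, not an invariant.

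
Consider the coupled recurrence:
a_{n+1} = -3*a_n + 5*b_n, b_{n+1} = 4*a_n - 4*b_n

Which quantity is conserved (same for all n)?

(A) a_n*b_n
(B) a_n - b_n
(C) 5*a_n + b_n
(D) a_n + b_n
D

Replace a_n by a_{n+1} = -3*a_n + 5*b_n and b_n by b_{n+1} = 4*a_n - 4*b_n in each option and simplify:
(A) a_n*b_n  ->  (-3*a_n + 5*b_n)*(4*a_n - 4*b_n) = -12*a_n^2 + 32*a_n*b_n - 20*b_n^2   [not conserved]
(B) a_n - b_n  ->  (-3*a_n + 5*b_n) - (4*a_n - 4*b_n) = -7*a_n + 9*b_n   [not conserved]
(C) 5*a_n + b_n  ->  5*(-3*a_n + 5*b_n) + (4*a_n - 4*b_n) = -11*a_n + 21*b_n   [not conserved]
(D) a_n + b_n  ->  (-3*a_n + 5*b_n) + (4*a_n - 4*b_n) = a_n + b_n   [conserved]

Only (D) a_n + b_n returns to itself after one step, so it is the conserved quantity.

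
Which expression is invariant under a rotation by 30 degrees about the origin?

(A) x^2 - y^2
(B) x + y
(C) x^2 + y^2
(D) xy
C

A rotation by 30 degrees sends (x, y) to (sqrt(3)x/2 - y/2, x/2 + sqrt(3)y/2).
Substitute the transformed coordinates into each option and compare with the original:
(A) x^2 - y^2  ->  (sqrt(3)x/2 - y/2)^2 - (x/2 + sqrt(3)y/2)^2 = x^2/2 - sqrt(3)xy - y^2/2   [differs from x^2 - y^2: not invariant]
(B) x + y  ->  (sqrt(3)x/2 - y/2) + (x/2 + sqrt(3)y/2) = x/2 + sqrt(3)x/2 - y/2 + sqrt(3)y/2   [differs from x + y: not invariant]
(C) x^2 + y^2  ->  (sqrt(3)x/2 - y/2)^2 + (x/2 + sqrt(3)y/2)^2 = x^2 + y^2   [equals x^2 + y^2: invariant]
(D) xy  ->  (sqrt(3)x/2 - y/2)(x/2 + sqrt(3)y/2) = sqrt(3)x^2/4 + xy/2 - sqrt(3)y^2/4   [differs from xy: not invariant]

Only option (C), x^2 + y^2, is unchanged by the transformation.
Geometrically, x^2 + y^2 is the squared distance from the origin, which every rotation about the origin preserves.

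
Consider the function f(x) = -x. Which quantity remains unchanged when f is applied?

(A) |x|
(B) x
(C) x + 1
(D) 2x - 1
A

For f(x) = -x:
Applying f replaces x by -x. Since |-x| = |x|, the absolute value is unchanged by f, whereas x -> -x, 2x - 1 -> -2x - 1 and x + 1 -> -x + 1 all change.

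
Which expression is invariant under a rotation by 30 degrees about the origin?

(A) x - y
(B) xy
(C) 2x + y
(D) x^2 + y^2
D

A rotation by 30 degrees sends (x, y) to (sqrt(3)x/2 - y/2, x/2 + sqrt(3)y/2).
Substitute the transformed coordinates into each option and compare with the original:
(A) x - y  ->  (sqrt(3)x/2 - y/2) - (x/2 + sqrt(3)y/2) = -x/2 + sqrt(3)x/2 - sqrt(3)y/2 - y/2   [differs from x - y: not invariant]
(B) xy  ->  (sqrt(3)x/2 - y/2)(x/2 + sqrt(3)y/2) = sqrt(3)x^2/4 + xy/2 - sqrt(3)y^2/4   [differs from xy: not invariant]
(C) 2x + y  ->  2(sqrt(3)x/2 - y/2) + (x/2 + sqrt(3)y/2) = x/2 + sqrt(3)x - y + sqrt(3)y/2   [differs from 2x + y: not invariant]
(D) x^2 + y^2  ->  (sqrt(3)x/2 - y/2)^2 + (x/2 + sqrt(3)y/2)^2 = x^2 + y^2   [equals x^2 + y^2: invariant]

Only option (D), x^2 + y^2, is unchanged by the transformation.
Geometrically, x^2 + y^2 is the squared distance from the origin, which every rotation about the origin preserves.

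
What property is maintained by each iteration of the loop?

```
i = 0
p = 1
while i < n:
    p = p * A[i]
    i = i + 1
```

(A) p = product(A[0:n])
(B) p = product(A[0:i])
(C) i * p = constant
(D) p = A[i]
B

A loop invariant must hold before the first iteration and be re-established by every execution of the body.

(B) p = product(A[0:i]): Initially i = 0 and p = 1 = product of the empty slice A[0:0]. If p = product(A[0:i]) holds at the top of an iteration, the body sets p to product(A[0:i]) * A[i] = product(A[0:i+1]) and then i to i+1, so the property is restored. At exit i = n, giving p = product(A[0:n]).

The other options fail:
(A) p = product(A[0:n]): false before the loop (p = 1, not the full product) -- it only becomes true at exit.
(C) i * p = constant: initially i * p = 0, but after one iteration it is 1 * A[0], which is nonzero in general.
(D) p = A[i]: after the first iteration p = A[0] but i = 1; in general p is a product of several elements, not a single one.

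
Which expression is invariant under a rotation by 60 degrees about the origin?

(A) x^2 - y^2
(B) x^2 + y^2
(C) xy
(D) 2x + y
B

A rotation by 60 degrees sends (x, y) to (x/2 - sqrt(3)y/2, sqrt(3)x/2 + y/2).
Substitute the transformed coordinates into each option and compare with the original:
(A) x^2 - y^2  ->  (x/2 - sqrt(3)y/2)^2 - (sqrt(3)x/2 + y/2)^2 = -x^2/2 - sqrt(3)xy + y^2/2   [differs from x^2 - y^2: not invariant]
(B) x^2 + y^2  ->  (x/2 - sqrt(3)y/2)^2 + (sqrt(3)x/2 + y/2)^2 = x^2 + y^2   [equals x^2 + y^2: invariant]
(C) xy  ->  (x/2 - sqrt(3)y/2)(sqrt(3)x/2 + y/2) = sqrt(3)x^2/4 - xy/2 - sqrt(3)y^2/4   [differs from xy: not invariant]
(D) 2x + y  ->  2(x/2 - sqrt(3)y/2) + (sqrt(3)x/2 + y/2) = sqrt(3)x/2 + x - sqrt(3)y + y/2   [differs from 2x + y: not invariant]

Only option (B), x^2 + y^2, is unchanged by the transformation.
Geometrically, x^2 + y^2 is the squared distance from the origin, which every rotation about the origin preserves.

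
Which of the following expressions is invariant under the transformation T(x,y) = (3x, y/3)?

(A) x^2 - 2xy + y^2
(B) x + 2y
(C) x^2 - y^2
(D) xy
D

An expression E(x,y) is invariant under T if E(T(x,y)) = E(x,y). Here T(x,y) = (3x, y/3).
Substitute the transformed coordinates into each option and compare with the original:
(A) x^2 - 2xy + y^2  ->  (3x)^2 - 2(3x)(y/3) + (y/3)^2 = 9x^2 - 2xy + y^2/9   [differs from x^2 - 2xy + y^2: not invariant]
(B) x + 2y  ->  (3x) + 2(y/3) = 3x + 2y/3   [differs from x + 2y: not invariant]
(C) x^2 - y^2  ->  (3x)^2 - (y/3)^2 = 9x^2 - y^2/9   [differs from x^2 - y^2: not invariant]
(D) xy  ->  (3x)(y/3) = xy   [equals xy: invariant]

Only option (D), xy, is unchanged by the transformation.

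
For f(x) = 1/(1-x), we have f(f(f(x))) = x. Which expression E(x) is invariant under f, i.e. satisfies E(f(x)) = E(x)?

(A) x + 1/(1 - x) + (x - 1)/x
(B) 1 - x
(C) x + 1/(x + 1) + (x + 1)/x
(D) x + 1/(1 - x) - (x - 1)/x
A

Replace x by f(x) = 1/(1 - x) in each option and simplify. As a quick numerical cross-check, also compare E(4) with E(f(4)) = E(-1/3).

(A) x + 1/(1 - x) + (x - 1)/x  ->  (1/(1 - x)) + 1/(1 - (1/(1 - x))) + ((1/(1 - x)) - 1)/(1/(1 - x)), which simplifies back to x + 1/(1 - x) + (x - 1)/x; check: E(4) = 53/12, E(-1/3) = 53/12.   [invariant]
(B) 1 - x  ->  1 - (1/(1 - x)) = x/(x - 1); check: E(4) = -3 but E(-1/3) = 4/3.   [not invariant]
(C) x + 1/(x + 1) + (x + 1)/x  ->  (1/(1 - x)) + 1/((1/(1 - x)) + 1) + ((1/(1 - x)) + 1)/(1/(1 - x)) = (-x^3 + 6x^2 - 11x + 7)/(x^2 - 3x + 2); check: E(4) = 109/20 but E(-1/3) = -5/6.   [not invariant]
(D) x + 1/(1 - x) - (x - 1)/x  ->  (1/(1 - x)) + 1/(1 - (1/(1 - x))) - ((1/(1 - x)) - 1)/(1/(1 - x)) = (x^2(1 - x) - x + (x - 1)^2)/(x(x - 1)); check: E(4) = 35/12 but E(-1/3) = -43/12.   [not invariant]

Only (A) is unchanged. Indeed f(f(x)) = 1/(1 - 1/(1-x)) = (1-x)/(-x) = (x-1)/x, so E(x) = x + f(x) + f(f(x)) is the sum over the whole 3-cycle; applying f just permutes the three terms cyclically (x -> f(x) -> f(f(x)) -> x), leaving the sum unchanged.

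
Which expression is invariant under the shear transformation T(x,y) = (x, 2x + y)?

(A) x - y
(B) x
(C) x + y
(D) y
B

Under the shear T(x,y) = (x, 2x + y):
Substitute the transformed coordinates into each option and compare with the original:
(A) x - y  ->  (x) - (2x + y) = -x - y   [differs from x - y: not invariant]
(B) x  ->  (x) = x   [equals x: invariant]
(C) x + y  ->  (x) + (2x + y) = 3x + y   [differs from x + y: not invariant]
(D) y  ->  (2x + y) = 2x + y   [differs from y: not invariant]

Only option (B), x, is unchanged by the transformation.
A vertical shear moves points parallel to the y-axis, so the x-coordinate (and any function of x alone) is unchanged.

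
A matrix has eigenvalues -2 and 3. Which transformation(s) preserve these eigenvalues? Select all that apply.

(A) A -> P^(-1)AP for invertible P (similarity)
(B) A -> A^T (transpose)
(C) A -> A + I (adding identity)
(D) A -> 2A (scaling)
A and B

Eigenvalues are preserved by:
1. Similarity transformations: A -> P^(-1)AP (same characteristic polynomial)
2. Transpose: A^T has the same eigenvalues as A

Eigenvalues are NOT preserved by:
- Adding identity: eigenvalues become -2+1, 3+1
- Scaling: eigenvalues become -4, 6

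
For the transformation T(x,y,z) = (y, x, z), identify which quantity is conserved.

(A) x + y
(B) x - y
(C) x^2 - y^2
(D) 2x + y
A

Apply T(x,y,z) = (y, x, z) to each option, i.e. replace (x, y, z) by the transformed coordinates.
Substitute the transformed coordinates into each option and compare with the original:
(A) x + y  ->  (y) + (x) = x + y   [equals x + y: invariant]
(B) x - y  ->  (y) - (x) = -x + y   [differs from x - y: not invariant]
(C) x^2 - y^2  ->  (y)^2 - (x)^2 = -x^2 + y^2   [differs from x^2 - y^2: not invariant]
(D) 2x + y  ->  2(y) + (x) = x + 2y   [differs from 2x + y: not invariant]

Only option (A), x + y, is unchanged by the transformation.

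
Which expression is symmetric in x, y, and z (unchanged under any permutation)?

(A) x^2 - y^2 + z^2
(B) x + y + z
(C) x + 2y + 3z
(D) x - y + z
B

A symmetric expression is unchanged when the variables are permuted; here the transformation to test is the swap (x, y) -> (y, x).
A symmetric expression must survive every permutation; the single swap x <-> y already eliminates the distractors, and the keyed expression is also unchanged by x <-> z and y <-> z (each variable enters it in exactly the same way).
Substitute the transformed coordinates into each option and compare with the original:
(A) x^2 - y^2 + z^2  ->  (y)^2 - (x)^2 + z^2 = -x^2 + y^2 + z^2   [differs from x^2 - y^2 + z^2: not invariant]
(B) x + y + z  ->  (y) + (x) + z = x + y + z   [equals x + y + z: invariant]
(C) x + 2y + 3z  ->  (y) + 2(x) + 3z = 2x + y + 3z   [differs from x + 2y + 3z: not invariant]
(D) x - y + z  ->  (y) - (x) + z = -x + y + z   [differs from x - y + z: not invariant]

Only option (B), x + y + z, is unchanged by the transformation.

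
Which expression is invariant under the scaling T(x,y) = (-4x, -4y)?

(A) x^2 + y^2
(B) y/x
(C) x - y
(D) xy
B

Under the uniform scaling T(x,y) = (-4x, -4y):
Substitute the transformed coordinates into each option and compare with the original:
(A) x^2 + y^2  ->  (-4x)^2 + (-4y)^2 = 16x^2 + 16y^2   [differs from x^2 + y^2: not invariant]
(B) y/x  ->  (-4y)/(-4x) = y/x   [equals y/x: invariant]
(C) x - y  ->  (-4x) - (-4y) = -4x + 4y   [differs from x - y: not invariant]
(D) xy  ->  (-4x)(-4y) = 16xy   [differs from xy: not invariant]

Only option (B), y/x, is unchanged by the transformation.
The common factor -4 cancels in a ratio of coordinates, while sums, products and sums of squares pick up factors of -4 or 16.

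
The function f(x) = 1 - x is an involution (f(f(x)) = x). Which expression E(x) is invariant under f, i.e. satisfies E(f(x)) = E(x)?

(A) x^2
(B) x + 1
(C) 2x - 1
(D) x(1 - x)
D

Replace x by f(x) = 1 - x in each option and simplify. As a quick numerical cross-check, also compare E(3) with E(f(3)) = E(-2).

(A) x^2  ->  (1 - x)^2 = (x - 1)^2; check: E(3) = 9 but E(-2) = 4.   [not invariant]
(B) x + 1  ->  (1 - x) + 1 = 2 - x; check: E(3) = 4 but E(-2) = -1.   [not invariant]
(C) 2x - 1  ->  2(1 - x) - 1 = 1 - 2x; check: E(3) = 5 but E(-2) = -5.   [not invariant]
(D) x(1 - x)  ->  (1 - x)(1 - (1 - x)), which simplifies back to x(1 - x); check: E(3) = -6, E(-2) = -6.   [invariant]

Only (D) is unchanged. E is symmetric under swapping x with f(x) = 1 - x, which is exactly what an involution does.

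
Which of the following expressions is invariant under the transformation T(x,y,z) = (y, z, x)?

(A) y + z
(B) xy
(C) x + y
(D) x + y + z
D

Apply T(x,y,z) = (y, z, x) to each option, i.e. replace (x, y, z) by the transformed coordinates.
Substitute the transformed coordinates into each option and compare with the original:
(A) y + z  ->  (z) + (x) = x + z   [differs from y + z: not invariant]
(B) xy  ->  (y)(z) = yz   [differs from xy: not invariant]
(C) x + y  ->  (y) + (z) = y + z   [differs from x + y: not invariant]
(D) x + y + z  ->  (y) + (z) + (x) = x + y + z   [equals x + y + z: invariant]

Only option (D), x + y + z, is unchanged by the transformation.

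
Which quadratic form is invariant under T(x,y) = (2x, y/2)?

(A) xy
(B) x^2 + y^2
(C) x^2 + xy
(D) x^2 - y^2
A

T multiplies x by 2 and divides y by 2.
Substitute the transformed coordinates into each option and compare with the original:
(A) xy  ->  (2x)(y/2) = xy   [equals xy: invariant]
(B) x^2 + y^2  ->  (2x)^2 + (y/2)^2 = 4x^2 + y^2/4   [differs from x^2 + y^2: not invariant]
(C) x^2 + xy  ->  (2x)^2 + (2x)(y/2) = 4x^2 + xy   [differs from x^2 + xy: not invariant]
(D) x^2 - y^2  ->  (2x)^2 - (y/2)^2 = 4x^2 - y^2/4   [differs from x^2 - y^2: not invariant]

Only option (A), xy, is unchanged by the transformation.
The factors 2 and 1/2 cancel only in the pure product xy.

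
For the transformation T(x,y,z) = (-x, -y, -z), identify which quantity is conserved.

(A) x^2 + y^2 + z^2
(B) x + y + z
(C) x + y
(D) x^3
A

Apply T(x,y,z) = (-x, -y, -z) to each option, i.e. replace (x, y, z) by the transformed coordinates.
Substitute the transformed coordinates into each option and compare with the original:
(A) x^2 + y^2 + z^2  ->  (-x)^2 + (-y)^2 + (-z)^2 = x^2 + y^2 + z^2   [equals x^2 + y^2 + z^2: invariant]
(B) x + y + z  ->  (-x) + (-y) + (-z) = -x - y - z   [differs from x + y + z: not invariant]
(C) x + y  ->  (-x) + (-y) = -x - y   [differs from x + y: not invariant]
(D) x^3  ->  (-x)^3 = -x^3   [differs from x^3: not invariant]

Only option (A), x^2 + y^2 + z^2, is unchanged by the transformation.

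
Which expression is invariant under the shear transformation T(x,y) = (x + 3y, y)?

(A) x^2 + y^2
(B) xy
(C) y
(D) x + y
C

Under the shear T(x,y) = (x + 3y, y):
Substitute the transformed coordinates into each option and compare with the original:
(A) x^2 + y^2  ->  (x + 3y)^2 + (y)^2 = x^2 + 6xy + 10y^2   [differs from x^2 + y^2: not invariant]
(B) xy  ->  (x + 3y)(y) = xy + 3y^2   [differs from xy: not invariant]
(C) y  ->  (y) = y   [equals y: invariant]
(D) x + y  ->  (x + 3y) + (y) = x + 4y   [differs from x + y: not invariant]

Only option (C), y, is unchanged by the transformation.
A horizontal shear moves points parallel to the x-axis, so the y-coordinate (and any function of y alone) is unchanged.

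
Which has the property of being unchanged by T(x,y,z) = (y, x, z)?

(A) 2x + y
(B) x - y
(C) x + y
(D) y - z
C

Apply T(x,y,z) = (y, x, z) to each option, i.e. replace (x, y, z) by the transformed coordinates.
Substitute the transformed coordinates into each option and compare with the original:
(A) 2x + y  ->  2(y) + (x) = x + 2y   [differs from 2x + y: not invariant]
(B) x - y  ->  (y) - (x) = -x + y   [differs from x - y: not invariant]
(C) x + y  ->  (y) + (x) = x + y   [equals x + y: invariant]
(D) y - z  ->  (x) - (z) = x - z   [differs from y - z: not invariant]

Only option (C), x + y, is unchanged by the transformation.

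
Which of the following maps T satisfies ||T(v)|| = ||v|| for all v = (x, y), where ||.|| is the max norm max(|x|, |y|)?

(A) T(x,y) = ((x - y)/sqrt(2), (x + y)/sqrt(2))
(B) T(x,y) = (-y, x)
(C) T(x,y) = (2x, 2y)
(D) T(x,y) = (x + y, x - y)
B

A transformation preserves a norm if ||T(v)|| = ||v|| for every v; a single vector where the norm changes rules an option out.

(A) T(x,y) = ((x - y)/sqrt(2), (x + y)/sqrt(2)): v = (1, 0) has norm max(|1|, |0|) = 1, but T(v) = (sqrt(2)/2, sqrt(2)/2) has norm sqrt(2)/2 -- not preserved.
(B) T(x,y) = (-y, x): preserves the norm -- it only permutes the coordinates and/or flips signs, which leaves max(|x|, |y|) unchanged.
(C) T(x,y) = (2x, 2y): v = (1, 0) has norm max(|1|, |0|) = 1, but T(v) = (2, 0) has norm 2 -- not preserved.
(D) T(x,y) = (x + y, x - y): v = (1, 1) has norm max(|1|, |1|) = 1, but T(v) = (2, 0) has norm 2 -- not preserved.

Therefore the answer is (B).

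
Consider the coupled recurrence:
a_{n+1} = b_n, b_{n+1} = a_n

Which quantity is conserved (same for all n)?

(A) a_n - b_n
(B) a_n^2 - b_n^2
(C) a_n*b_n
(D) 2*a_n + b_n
C

Replace a_n by a_{n+1} = b_n and b_n by b_{n+1} = a_n in each option and simplify:
(A) a_n - b_n  ->  (b_n) - (a_n) = -a_n + b_n   [not conserved]
(B) a_n^2 - b_n^2  ->  (b_n)^2 - (a_n)^2 = -a_n^2 + b_n^2   [not conserved]
(C) a_n*b_n  ->  (b_n)*(a_n) = a_n*b_n   [conserved]
(D) 2*a_n + b_n  ->  2*(b_n) + (a_n) = a_n + 2*b_n   [not conserved]

Only (C) a_n*b_n returns to itself after one step, so it is the conserved quantity.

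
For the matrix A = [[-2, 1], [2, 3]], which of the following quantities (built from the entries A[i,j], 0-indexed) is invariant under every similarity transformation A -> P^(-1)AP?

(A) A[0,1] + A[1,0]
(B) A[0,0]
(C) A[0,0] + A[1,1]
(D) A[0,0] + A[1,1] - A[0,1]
C

A[0,0] + A[1,1] is the trace of A. By the cyclic property of the trace, tr(P^(-1)AP) = tr(APP^(-1)) = tr(A), so it is the same for every matrix similar to A.

The other combinations are not similarity invariants. For example, take P = [[1, 1], [0, 1]] (det P = 1), so P^(-1) = [[1, -1], [0, 1]] and
B = P^(-1)AP = [[-4, -6], [2, 5]].
Evaluating each option on A and on B:
(A) A[0,1] + A[1,0]: 3 for A, -4 for B -> changes
(B) A[0,0]: -2 for A, -4 for B -> changes
(C) A[0,0] + A[1,1]: 1 for A, 1 for B -> unchanged
(D) A[0,0] + A[1,1] - A[0,1]: 0 for A, 7 for B -> changes

Only (C) A[0,0] + A[1,1] = 1 survives (and it does so for every P, not just this one), so it is the invariant.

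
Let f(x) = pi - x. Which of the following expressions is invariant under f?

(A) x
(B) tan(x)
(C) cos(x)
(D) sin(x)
D

For f(x) = pi - x:
sin(pi - x) = sin(x), so sine is invariant under this transformation.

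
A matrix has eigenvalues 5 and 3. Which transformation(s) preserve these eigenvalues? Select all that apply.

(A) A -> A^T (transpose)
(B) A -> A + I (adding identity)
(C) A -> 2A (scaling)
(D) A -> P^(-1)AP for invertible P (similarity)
A and D

Eigenvalues are preserved by:
1. Similarity transformations: A -> P^(-1)AP (same characteristic polynomial)
2. Transpose: A^T has the same eigenvalues as A

Eigenvalues are NOT preserved by:
- Adding identity: eigenvalues become 5+1, 3+1
- Scaling: eigenvalues become 10, 6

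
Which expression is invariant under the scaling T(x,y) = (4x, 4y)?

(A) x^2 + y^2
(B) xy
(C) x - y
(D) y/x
D

Under the uniform scaling T(x,y) = (4x, 4y):
Substitute the transformed coordinates into each option and compare with the original:
(A) x^2 + y^2  ->  (4x)^2 + (4y)^2 = 16x^2 + 16y^2   [differs from x^2 + y^2: not invariant]
(B) xy  ->  (4x)(4y) = 16xy   [differs from xy: not invariant]
(C) x - y  ->  (4x) - (4y) = 4x - 4y   [differs from x - y: not invariant]
(D) y/x  ->  (4y)/(4x) = y/x   [equals y/x: invariant]

Only option (D), y/x, is unchanged by the transformation.
The common factor 4 cancels in a ratio of coordinates, while sums, products and sums of squares pick up factors of 4 or 16.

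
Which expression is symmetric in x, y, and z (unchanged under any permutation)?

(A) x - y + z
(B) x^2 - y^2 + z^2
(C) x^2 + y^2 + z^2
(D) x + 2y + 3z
C

A symmetric expression is unchanged when the variables are permuted; here the transformation to test is the swap (x, y) -> (y, x).
A symmetric expression must survive every permutation; the single swap x <-> y already eliminates the distractors, and the keyed expression is also unchanged by x <-> z and y <-> z (each variable enters it in exactly the same way).
Substitute the transformed coordinates into each option and compare with the original:
(A) x - y + z  ->  (y) - (x) + z = -x + y + z   [differs from x - y + z: not invariant]
(B) x^2 - y^2 + z^2  ->  (y)^2 - (x)^2 + z^2 = -x^2 + y^2 + z^2   [differs from x^2 - y^2 + z^2: not invariant]
(C) x^2 + y^2 + z^2  ->  (y)^2 + (x)^2 + z^2 = x^2 + y^2 + z^2   [equals x^2 + y^2 + z^2: invariant]
(D) x + 2y + 3z  ->  (y) + 2(x) + 3z = 2x + y + 3z   [differs from x + 2y + 3z: not invariant]

Only option (C), x^2 + y^2 + z^2, is unchanged by the transformation.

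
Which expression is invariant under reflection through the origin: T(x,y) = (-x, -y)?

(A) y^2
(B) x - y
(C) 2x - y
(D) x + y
A

The map is reflection through the origin: T(x,y) = (-x, -y).
Substitute the transformed coordinates into each option and compare with the original:
(A) y^2  ->  (-y)^2 = y^2   [equals y^2: invariant]
(B) x - y  ->  (-x) - (-y) = -x + y   [differs from x - y: not invariant]
(C) 2x - y  ->  2(-x) - (-y) = -2x + y   [differs from 2x - y: not invariant]
(D) x + y  ->  (-x) + (-y) = -x - y   [differs from x + y: not invariant]

Only option (A), y^2, is unchanged by the transformation.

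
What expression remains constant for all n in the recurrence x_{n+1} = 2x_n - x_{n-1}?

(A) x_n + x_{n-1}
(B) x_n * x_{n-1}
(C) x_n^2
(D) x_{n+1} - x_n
D

For the recurrence x_{n+1} = 2x_n - x_{n-1}:

If x_{n+1} = 2x_n - x_{n-1}, then:
x_{n+1} - x_n = x_n - x_{n-1}
The first difference is constant throughout the sequence.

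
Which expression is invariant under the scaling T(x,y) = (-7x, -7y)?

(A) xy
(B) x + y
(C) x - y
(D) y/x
D

Under the uniform scaling T(x,y) = (-7x, -7y):
Substitute the transformed coordinates into each option and compare with the original:
(A) xy  ->  (-7x)(-7y) = 49xy   [differs from xy: not invariant]
(B) x + y  ->  (-7x) + (-7y) = -7x - 7y   [differs from x + y: not invariant]
(C) x - y  ->  (-7x) - (-7y) = -7x + 7y   [differs from x - y: not invariant]
(D) y/x  ->  (-7y)/(-7x) = y/x   [equals y/x: invariant]

Only option (D), y/x, is unchanged by the transformation.
The common factor -7 cancels in a ratio of coordinates, while sums, products and sums of squares pick up factors of -7 or 49.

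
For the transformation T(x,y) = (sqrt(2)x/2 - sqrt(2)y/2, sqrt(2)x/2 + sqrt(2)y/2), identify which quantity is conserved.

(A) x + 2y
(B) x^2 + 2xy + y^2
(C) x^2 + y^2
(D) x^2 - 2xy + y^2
C

An expression E(x,y) is invariant under T if E(T(x,y)) = E(x,y). Here T(x,y) = (sqrt(2)x/2 - sqrt(2)y/2, sqrt(2)x/2 + sqrt(2)y/2).
Substitute the transformed coordinates into each option and compare with the original:
(A) x + 2y  ->  (sqrt(2)x/2 - sqrt(2)y/2) + 2(sqrt(2)x/2 + sqrt(2)y/2) = 3sqrt(2)x/2 + sqrt(2)y/2   [differs from x + 2y: not invariant]
(B) x^2 + 2xy + y^2  ->  (sqrt(2)x/2 - sqrt(2)y/2)^2 + 2(sqrt(2)x/2 - sqrt(2)y/2)(sqrt(2)x/2 + sqrt(2)y/2) + (sqrt(2)x/2 + sqrt(2)y/2)^2 = 2x^2   [differs from x^2 + 2xy + y^2: not invariant]
(C) x^2 + y^2  ->  (sqrt(2)x/2 - sqrt(2)y/2)^2 + (sqrt(2)x/2 + sqrt(2)y/2)^2 = x^2 + y^2   [equals x^2 + y^2: invariant]
(D) x^2 - 2xy + y^2  ->  (sqrt(2)x/2 - sqrt(2)y/2)^2 - 2(sqrt(2)x/2 - sqrt(2)y/2)(sqrt(2)x/2 + sqrt(2)y/2) + (sqrt(2)x/2 + sqrt(2)y/2)^2 = 2y^2   [differs from x^2 - 2xy + y^2: not invariant]

Only option (C), x^2 + y^2, is unchanged by the transformation.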